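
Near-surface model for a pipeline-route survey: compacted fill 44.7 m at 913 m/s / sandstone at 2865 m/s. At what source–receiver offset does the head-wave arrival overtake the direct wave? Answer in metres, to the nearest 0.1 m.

x_cross = 2h·√((V₂+V₁)/(V₂−V₁)).
(V₂+V₁)/(V₂−V₁) = (2865+913)/(2865−913) = 1.9355; √ = 1.3912.
x_cross = 2·44.7·1.3912 = 124.37 m.

124.4 m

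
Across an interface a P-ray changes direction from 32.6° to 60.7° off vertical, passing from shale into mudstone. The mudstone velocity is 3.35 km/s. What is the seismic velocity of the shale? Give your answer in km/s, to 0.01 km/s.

2.07 km/s

sin 32.6° = 0.5388; sin 60.7° = 0.8721.
V₁ = V₂·(sin θ₁/sin θ₂) = 3.35·(0.5388/0.8721) = 2.07 km/s.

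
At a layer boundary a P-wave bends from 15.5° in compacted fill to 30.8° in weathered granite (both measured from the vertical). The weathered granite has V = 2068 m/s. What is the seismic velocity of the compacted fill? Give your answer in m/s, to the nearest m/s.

1079 m/s

sin 15.5° = 0.2672; sin 30.8° = 0.5120.
V₁ = V₂·(sin θ₁/sin θ₂) = 2068·(0.2672/0.5120) = 1079.30 m/s.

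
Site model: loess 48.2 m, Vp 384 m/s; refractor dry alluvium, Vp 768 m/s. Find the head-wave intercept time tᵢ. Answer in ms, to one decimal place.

217.4 ms

tᵢ = 2h·√(V₂²−V₁²)/(V₁V₂).
√(V₂²−V₁²) = √(768²−384²) = 665.1 m/s.
tᵢ = 2·48.2·665.1/(384·768) = 0.21741 s.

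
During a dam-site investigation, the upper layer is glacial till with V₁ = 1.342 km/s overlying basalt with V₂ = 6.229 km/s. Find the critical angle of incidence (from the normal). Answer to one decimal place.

12.4°

Critical incidence: sin θ_c = V₁/V₂ = 1.342/6.229 = 0.2154.
θ_c = arcsin 0.2154 = 12.44°.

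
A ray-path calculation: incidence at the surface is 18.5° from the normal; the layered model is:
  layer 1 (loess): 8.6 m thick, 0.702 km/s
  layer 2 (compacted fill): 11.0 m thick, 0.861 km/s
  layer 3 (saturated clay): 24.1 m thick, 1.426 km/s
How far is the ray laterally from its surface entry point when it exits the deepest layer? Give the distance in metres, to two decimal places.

Apply Snell's law at each interface; in layer i the horizontal offset is hᵢ·tan θᵢ.
Layer 1: θ = 18.50°; offset = 8.6·tan 18.50° = 2.8775 m.
Layer 2: sin θ = 0.861·sin 18.5°/0.702 = 0.3892, θ = 22.90°; offset = 11.0·tan 22.90° = 4.6473 m.
Layer 3: sin θ = 1.426·sin 18.5°/0.702 = 0.6446, θ = 40.13°; offset = 24.1·tan 40.13° = 20.3172 m.
Total horizontal offset = 27.8420 m.

27.84 m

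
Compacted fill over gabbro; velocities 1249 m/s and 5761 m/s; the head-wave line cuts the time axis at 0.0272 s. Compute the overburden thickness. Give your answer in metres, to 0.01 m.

17.40 m

h = tᵢ·V₁·V₂ / (2·√(V₂²−V₁²)).
√(V₂²−V₁²) = √(5761² − 1249²) = 5624.0 m/s.
h = 0.0272 s × 1249 × 5761 / (2 × 5624.0) = 17.40 m.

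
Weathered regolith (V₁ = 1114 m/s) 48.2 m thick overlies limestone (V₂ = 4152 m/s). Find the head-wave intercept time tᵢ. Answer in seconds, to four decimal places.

0.0834 s

θ_c = arcsin(V₁/V₂) = arcsin(1114/4152) = 15.56°; cos θ_c = 0.9633.
tᵢ = 2h·cos θ_c / V₁ = 2·48.2·0.9633 / 1114 = 0.08336 s.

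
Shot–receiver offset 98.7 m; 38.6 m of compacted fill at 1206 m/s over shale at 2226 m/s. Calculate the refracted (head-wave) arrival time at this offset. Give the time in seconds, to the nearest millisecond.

t = x/V₂ + 2h·√(V₂²−V₁²)/(V₁V₂).
√(V₂²−V₁²) = √(2226²−1206²) = 1871.0 m/s; delay term = 2·38.6·1871.0/(1206·2226) = 0.05380 s.
t = 98.7/2226 + 0.05380 = 0.09814 s.

0.098 s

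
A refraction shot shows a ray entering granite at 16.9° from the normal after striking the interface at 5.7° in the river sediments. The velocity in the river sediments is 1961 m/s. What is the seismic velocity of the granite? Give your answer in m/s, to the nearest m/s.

5740 m/s

Snell's law: sin 5.7°/V₁ = sin 16.9°/V₂.
V₂ = V₁·sin 16.9°/sin 5.7° = 1961 × 2.9269 = 5739.71 m/s.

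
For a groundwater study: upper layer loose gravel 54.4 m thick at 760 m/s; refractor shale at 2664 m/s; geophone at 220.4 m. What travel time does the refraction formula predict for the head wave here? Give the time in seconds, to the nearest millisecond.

0.220 s

t = x/V₂ + 2h·√(V₂²−V₁²)/(V₁V₂).
√(V₂²−V₁²) = √(2664²−760²) = 2553.3 m/s; delay term = 2·54.4·2553.3/(760·2664) = 0.13721 s.
t = 220.4/2664 + 0.13721 = 0.21994 s.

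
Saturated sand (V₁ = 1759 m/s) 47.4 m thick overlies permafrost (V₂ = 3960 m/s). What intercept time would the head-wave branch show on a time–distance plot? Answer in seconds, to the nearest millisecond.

0.048 s

tᵢ = 2h·√(V₂²−V₁²)/(V₁V₂).
√(V₂²−V₁²) = √(3960²−1759²) = 3547.9 m/s.
tᵢ = 2·47.4·3547.9/(1759·3960) = 0.04829 s.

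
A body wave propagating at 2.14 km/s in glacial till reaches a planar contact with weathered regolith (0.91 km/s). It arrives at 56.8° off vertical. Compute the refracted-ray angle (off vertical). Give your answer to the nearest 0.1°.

20.8°

sin θ₁/V₁ = sin θ₂/V₂ ⇒ sin θ₂ = 0.91·sin 56.8°/2.14 = 0.91·0.8368/2.14 = 0.3558.
θ₂ = sin⁻¹(0.3558) = 20.84° (from vertical).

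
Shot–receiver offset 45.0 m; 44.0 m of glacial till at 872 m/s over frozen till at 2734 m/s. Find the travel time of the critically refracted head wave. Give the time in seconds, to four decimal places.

t = x/V₂ + 2h·√(V₂²−V₁²)/(V₁V₂).
√(V₂²−V₁²) = √(2734²−872²) = 2591.2 m/s; delay term = 2·44.0·2591.2/(872·2734) = 0.09565 s.
t = 45.0/2734 + 0.09565 = 0.11211 s.

0.1121 s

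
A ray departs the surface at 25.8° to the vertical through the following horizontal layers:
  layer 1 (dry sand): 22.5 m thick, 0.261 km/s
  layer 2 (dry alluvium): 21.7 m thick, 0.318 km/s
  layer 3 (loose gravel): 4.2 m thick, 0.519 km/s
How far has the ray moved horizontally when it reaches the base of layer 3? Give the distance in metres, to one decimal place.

Apply Snell's law at each interface; in layer i the horizontal offset is hᵢ·tan θᵢ.
Layer 1: θ = 25.80°; offset = 22.5·tan 25.80° = 10.877 m.
Layer 2: sin θ = 0.318·sin 25.8°/0.261 = 0.5303, θ = 32.02°; offset = 21.7·tan 32.02° = 13.573 m.
Layer 3: sin θ = 0.519·sin 25.8°/0.261 = 0.8655, θ = 59.94°; offset = 4.2·tan 59.94° = 7.256 m.
Total horizontal offset = 31.705 m.

31.7 m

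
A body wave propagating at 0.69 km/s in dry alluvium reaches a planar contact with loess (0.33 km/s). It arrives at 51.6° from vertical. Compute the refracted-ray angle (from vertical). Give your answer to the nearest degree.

sin θ₁/V₁ = sin θ₂/V₂ ⇒ sin θ₂ = 0.33·sin 51.6°/0.69 = 0.33·0.7837/0.69 = 0.3748.
θ₂ = arcsin 0.3748 = 22.01° from the normal.

22°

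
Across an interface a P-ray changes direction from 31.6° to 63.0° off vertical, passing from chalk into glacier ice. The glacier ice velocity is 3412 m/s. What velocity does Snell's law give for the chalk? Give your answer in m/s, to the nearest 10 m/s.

2010 m/s

Snell's law: sin 31.6°/V₁ = sin 63.0°/V₂.
V₁ = V₂·sin 31.6°/sin 63.0° = 3412 × 0.5881 = 2006.54 m/s.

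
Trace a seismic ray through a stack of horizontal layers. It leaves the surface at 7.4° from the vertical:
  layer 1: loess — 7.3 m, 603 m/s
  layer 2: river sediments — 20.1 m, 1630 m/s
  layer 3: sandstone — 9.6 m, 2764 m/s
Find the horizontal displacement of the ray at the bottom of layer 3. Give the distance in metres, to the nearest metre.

Ray parameter p = sin 7.4° / 603 m/s = 2.1359e-04 s/m.
Layer 1: θ = 7.40°; offset = 7.3·tan 7.40° = 0.948 m.
Layer 2: sin θ = p·1630 = 0.3482 → θ = 20.37°; offset = 20.1·tan 20.37° = 7.465 m.
Layer 3: sin θ = p·2764 = 0.5904 → θ = 36.18°; offset = 9.6·tan 36.18° = 7.022 m.
Summing the layer offsets gives 15.435 m.

15 m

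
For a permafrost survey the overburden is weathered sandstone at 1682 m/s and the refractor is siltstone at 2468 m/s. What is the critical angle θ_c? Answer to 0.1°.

Critical incidence: sin θ_c = V₁/V₂ = 1682/2468 = 0.6815.
θ_c = arcsin 0.6815 = 42.96°.

43.0°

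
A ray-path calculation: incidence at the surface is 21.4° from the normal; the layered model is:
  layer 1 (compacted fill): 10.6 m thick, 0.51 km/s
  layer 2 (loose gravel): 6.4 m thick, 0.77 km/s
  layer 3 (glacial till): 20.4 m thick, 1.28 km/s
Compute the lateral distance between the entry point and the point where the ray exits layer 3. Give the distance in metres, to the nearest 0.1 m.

54.9 m

Ray parameter p = sin 21.4° / 0.51 km/s = 7.1544e-01 s/km.
Layer 1: θ = 21.40°; offset = 10.6·tan 21.40° = 4.154 m.
Layer 2: sin θ = p·0.77 = 0.5509 → θ = 33.43°; offset = 6.4·tan 33.43° = 4.225 m.
Layer 3: sin θ = p·1.28 = 0.9158 → θ = 66.32°; offset = 20.4·tan 66.32° = 46.506 m.
Summing the layer offsets gives 54.885 m.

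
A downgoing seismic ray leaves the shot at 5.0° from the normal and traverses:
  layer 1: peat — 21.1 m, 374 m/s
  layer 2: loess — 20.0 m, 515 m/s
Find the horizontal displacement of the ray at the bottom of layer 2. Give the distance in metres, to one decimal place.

4.3 m

Apply Snell's law at each interface; in layer i the horizontal offset is hᵢ·tan θᵢ.
Layer 1: θ = 5.00°; offset = 21.1·tan 5.00° = 1.846 m.
Layer 2: sin θ = 515·sin 5.0°/374 = 0.1200, θ = 6.89°; offset = 20.0·tan 6.89° = 2.418 m.
Total horizontal offset = 4.264 m.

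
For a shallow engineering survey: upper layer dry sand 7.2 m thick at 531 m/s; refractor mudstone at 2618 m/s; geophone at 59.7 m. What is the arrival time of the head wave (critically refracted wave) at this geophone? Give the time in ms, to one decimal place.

49.4 ms

θ_c = arcsin(V₁/V₂) = arcsin(531/2618) = 11.70°, cos θ_c = 0.9792.
Intercept time tᵢ = 2h cos θ_c / V₁ = 2·7.2·0.9792/531 = 0.02655 s.
t = x/V₂ + tᵢ = 59.7/2618 + 0.02655 = 0.04936 s.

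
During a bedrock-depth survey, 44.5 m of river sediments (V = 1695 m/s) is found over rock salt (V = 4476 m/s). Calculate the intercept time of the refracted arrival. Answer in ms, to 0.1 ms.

θ_c = arcsin(V₁/V₂) = arcsin(1695/4476) = 22.25°; cos θ_c = 0.9255.
tᵢ = 2h·cos θ_c / V₁ = 2·44.5·0.9255 / 1695 = 0.04860 s.

48.6 ms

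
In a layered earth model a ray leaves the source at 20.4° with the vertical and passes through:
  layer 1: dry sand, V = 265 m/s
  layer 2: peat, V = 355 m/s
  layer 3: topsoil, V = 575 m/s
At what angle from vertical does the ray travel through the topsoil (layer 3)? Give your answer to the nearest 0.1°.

Snell's law across each interface conserves sin θ / V, so sin θ_3 = V_3·sin θ₁/V₁.
sin θ_3 = 575 × sin 20.4° / 265 = 0.7563.
θ_3 = arcsin 0.7563 = 49.14°.

49.1°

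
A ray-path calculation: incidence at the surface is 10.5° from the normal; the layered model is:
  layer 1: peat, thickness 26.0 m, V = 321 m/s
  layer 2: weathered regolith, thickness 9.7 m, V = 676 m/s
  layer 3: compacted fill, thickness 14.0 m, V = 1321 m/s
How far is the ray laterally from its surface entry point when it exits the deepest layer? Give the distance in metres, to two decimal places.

24.72 m

Apply Snell's law at each interface; in layer i the horizontal offset is hᵢ·tan θᵢ.
Layer 1: θ = 10.50°; offset = 26.0·tan 10.50° = 4.8188 m.
Layer 2: sin θ = 676·sin 10.5°/321 = 0.3838, θ = 22.57°; offset = 9.7·tan 22.57° = 4.0313 m.
Layer 3: sin θ = 1321·sin 10.5°/321 = 0.7499, θ = 48.59°; offset = 14.0·tan 48.59° = 15.8720 m.
Σ offsets = 24.7221 m.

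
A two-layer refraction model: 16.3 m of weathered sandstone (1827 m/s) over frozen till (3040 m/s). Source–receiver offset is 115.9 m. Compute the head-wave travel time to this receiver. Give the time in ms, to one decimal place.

52.4 ms

θ_c = arcsin(V₁/V₂) = arcsin(1827/3040) = 36.94°, cos θ_c = 0.7993.
Intercept time tᵢ = 2h cos θ_c / V₁ = 2·16.3·0.7993/1827 = 0.01426 s.
t = x/V₂ + tᵢ = 115.9/3040 + 0.01426 = 0.05239 s.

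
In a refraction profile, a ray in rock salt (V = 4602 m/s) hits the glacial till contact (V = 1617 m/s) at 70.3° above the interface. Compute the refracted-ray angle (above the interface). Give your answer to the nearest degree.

83°

Convert to the normal: θ₁ = 90° − 70.3° = 19.7°.
Snell's law: sin θ₂ = (V₂/V₁)·sin θ₁ = (1617/4602)·sin 19.7° = 0.1184.
θ₂ = sin⁻¹(0.1184) = 6.80° (from vertical).
From the interface: 90° − 6.80° = 83.20°.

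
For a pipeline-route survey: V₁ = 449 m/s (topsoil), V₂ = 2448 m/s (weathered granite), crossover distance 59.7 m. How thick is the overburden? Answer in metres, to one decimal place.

24.8 m

h = (x_cross/2)·√((V₂−V₁)/(V₂+V₁)).
(V₂−V₁)/(V₂+V₁) = (2448−449)/(2448+449) = 0.6900; √ = 0.8307.
h = (59.7/2)·0.8307 = 24.80 m.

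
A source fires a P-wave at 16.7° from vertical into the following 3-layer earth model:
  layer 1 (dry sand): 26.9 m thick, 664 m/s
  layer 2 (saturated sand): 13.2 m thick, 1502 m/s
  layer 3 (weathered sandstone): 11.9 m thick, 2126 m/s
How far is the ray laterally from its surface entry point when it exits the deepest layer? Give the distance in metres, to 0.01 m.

Apply Snell's law at each interface; in layer i the horizontal offset is hᵢ·tan θᵢ.
Layer 1: θ = 16.70°; offset = 26.9·tan 16.70° = 8.0704 m.
Layer 2: sin θ = 1502·sin 16.7°/664 = 0.6500, θ = 40.54°; offset = 13.2·tan 40.54° = 11.2912 m.
Layer 3: sin θ = 2126·sin 16.7°/664 = 0.9201, θ = 66.94°; offset = 11.9·tan 66.94° = 27.9488 m.
Σ offsets = 47.3104 m.

47.31 m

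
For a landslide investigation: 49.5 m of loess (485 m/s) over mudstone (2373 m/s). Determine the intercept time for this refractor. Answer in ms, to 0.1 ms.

199.8 ms

θ_c = arcsin(V₁/V₂) = arcsin(485/2373) = 11.79°; cos θ_c = 0.9789.
tᵢ = 2h·cos θ_c / V₁ = 2·49.5·0.9789 / 485 = 0.19981 s.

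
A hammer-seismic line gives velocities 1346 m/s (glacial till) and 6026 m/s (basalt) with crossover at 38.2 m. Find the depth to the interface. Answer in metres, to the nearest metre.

15 m

x_cross = 2h·√((V₂+V₁)/(V₂−V₁)) → h = x_cross / (2·√((V₂+V₁)/(V₂−V₁))).
√((V₂+V₁)/(V₂−V₁)) = √((6026+1346)/(6026−1346)) = 1.2551.
h = 38.2 / (2·1.2551) = 15.22 m.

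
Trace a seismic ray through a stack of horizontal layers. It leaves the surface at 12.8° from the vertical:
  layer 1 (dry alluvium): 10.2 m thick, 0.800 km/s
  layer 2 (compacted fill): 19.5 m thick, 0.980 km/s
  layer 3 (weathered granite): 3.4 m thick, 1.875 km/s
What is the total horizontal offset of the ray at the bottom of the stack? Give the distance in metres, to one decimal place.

9.9 m

p = sin θ₁/V₁ = sin 12.8°/0.800 = 2.7694e-01 s/km is conserved through the stack.
Layer 1: θ = 12.80°; offset = 10.2·tan 12.80° = 2.317 m.
Layer 2: sin θ = p·0.980 = 0.2714 → θ = 15.75°; offset = 19.5·tan 15.75° = 5.499 m.
Layer 3: sin θ = p·1.875 = 0.5193 → θ = 31.28°; offset = 3.4·tan 31.28° = 2.066 m.
Σ offsets = 9.882 m.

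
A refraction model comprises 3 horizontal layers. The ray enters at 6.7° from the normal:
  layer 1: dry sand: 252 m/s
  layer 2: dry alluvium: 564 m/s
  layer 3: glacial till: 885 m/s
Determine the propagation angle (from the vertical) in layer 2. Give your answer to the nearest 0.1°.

Ray parameter p = sin 6.7° / 252 = 4.6298e-04 s/m.
sin θ_2 = p·V_2 = 4.6298e-04 × 564 = 0.2611.
θ_2 = 15.14° from the vertical.

15.1°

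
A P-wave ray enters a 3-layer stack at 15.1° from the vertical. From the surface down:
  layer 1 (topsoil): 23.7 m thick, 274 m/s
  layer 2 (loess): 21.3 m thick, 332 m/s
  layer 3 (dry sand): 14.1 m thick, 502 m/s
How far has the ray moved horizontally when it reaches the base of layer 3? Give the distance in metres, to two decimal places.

Apply Snell's law at each interface; in layer i the horizontal offset is hᵢ·tan θᵢ.
Layer 1: θ = 15.10°; offset = 23.7·tan 15.10° = 6.3948 m.
Layer 2: sin θ = 332·sin 15.1°/274 = 0.3156, θ = 18.40°; offset = 21.3·tan 18.40° = 7.0855 m.
Layer 3: sin θ = 502·sin 15.1°/274 = 0.4773, θ = 28.51°; offset = 14.1·tan 28.51° = 7.6581 m.
Total horizontal offset = 21.1384 m.

21.14 m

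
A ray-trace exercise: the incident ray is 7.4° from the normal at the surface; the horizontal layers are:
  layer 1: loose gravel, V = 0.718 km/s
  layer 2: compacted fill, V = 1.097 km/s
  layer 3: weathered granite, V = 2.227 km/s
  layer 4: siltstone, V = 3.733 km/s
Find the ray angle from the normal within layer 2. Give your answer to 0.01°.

Snell's law across each interface conserves sin θ / V, so sin θ_2 = V_2·sin θ₁/V₁.
sin θ_2 = 1.097 × sin 7.4° / 0.718 = 0.1968.
θ_2 = 11.35° from the vertical.

11.35°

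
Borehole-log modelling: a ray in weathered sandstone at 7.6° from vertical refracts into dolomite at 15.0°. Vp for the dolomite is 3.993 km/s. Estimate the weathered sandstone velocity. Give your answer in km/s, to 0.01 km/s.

2.04 km/s

sin 7.6° = 0.1323; sin 15.0° = 0.2588.
V₁ = V₂·(sin θ₁/sin θ₂) = 3.993·(0.1323/0.2588) = 2.04 km/s.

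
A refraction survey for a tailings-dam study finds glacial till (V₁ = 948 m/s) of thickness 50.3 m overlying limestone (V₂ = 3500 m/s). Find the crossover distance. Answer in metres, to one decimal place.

132.8 m

x_cross = 2h·√((V₂+V₁)/(V₂−V₁)).
(V₂+V₁)/(V₂−V₁) = (3500+948)/(3500−948) = 1.7429; √ = 1.3202.
x_cross = 2·50.3·1.3202 = 132.81 m.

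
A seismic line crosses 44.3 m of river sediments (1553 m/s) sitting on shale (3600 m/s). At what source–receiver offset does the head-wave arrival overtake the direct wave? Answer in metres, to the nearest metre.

141 m

θ_c = arcsin(1553/3600) = 25.56°, so cos θ_c = 0.9022 and tᵢ = 2h cos θ_c/V₁ = 0.0515 s.
At crossover x/V₁ = x/V₂ + tᵢ ⇒ x = tᵢ/(1/V₁ − 1/V₂) = 0.05147/(6.4392e-04 − 2.7778e-04) = 140.57 m.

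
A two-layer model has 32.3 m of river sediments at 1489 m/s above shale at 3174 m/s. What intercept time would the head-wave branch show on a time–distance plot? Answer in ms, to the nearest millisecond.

tᵢ = 2h·√(V₂²−V₁²)/(V₁V₂).
√(V₂²−V₁²) = √(3174²−1489²) = 2803.1 m/s.
tᵢ = 2·32.3·2803.1/(1489·3174) = 0.03831 s.

38 ms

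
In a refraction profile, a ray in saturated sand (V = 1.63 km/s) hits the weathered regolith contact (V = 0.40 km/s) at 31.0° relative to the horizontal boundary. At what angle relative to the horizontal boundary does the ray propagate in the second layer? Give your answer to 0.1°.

Convert to the normal: θ₁ = 90° − 31.0° = 59.0°.
Snell's law: sin θ₂ = (V₂/V₁)·sin θ₁ = (0.40/1.63)·sin 59.0° = 0.2103.
θ₂ = sin⁻¹(0.2103) = 12.14° (from vertical).
From the interface: 90° − 12.14° = 77.86°.

77.9°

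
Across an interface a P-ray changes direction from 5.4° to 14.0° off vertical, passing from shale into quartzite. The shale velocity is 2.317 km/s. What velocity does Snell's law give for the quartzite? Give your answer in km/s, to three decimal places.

5.956 km/s

Snell's law: sin 5.4°/V₁ = sin 14.0°/V₂.
V₂ = V₁·sin 14.0°/sin 5.4° = 2.317 × 2.5707 = 5.956 km/s.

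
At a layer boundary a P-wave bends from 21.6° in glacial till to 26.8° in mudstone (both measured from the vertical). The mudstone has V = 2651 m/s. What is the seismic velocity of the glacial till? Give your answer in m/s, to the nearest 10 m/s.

Snell's law: sin 21.6°/V₁ = sin 26.8°/V₂.
V₁ = V₂·sin 21.6°/sin 26.8° = 2651 × 0.8165 = 2164.44 m/s.

2160 m/s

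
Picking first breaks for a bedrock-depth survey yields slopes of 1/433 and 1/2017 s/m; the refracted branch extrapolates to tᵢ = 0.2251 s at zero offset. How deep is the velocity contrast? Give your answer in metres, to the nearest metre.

θ_c = arcsin(433/2017) = 12.40°; cos θ_c = 0.9767.
tᵢ = 2h cos θ_c/V₁ ⇒ h = tᵢ·V₁/(2 cos θ_c) = 0.2251·433/(2·0.9767) = 49.90 m.

50 m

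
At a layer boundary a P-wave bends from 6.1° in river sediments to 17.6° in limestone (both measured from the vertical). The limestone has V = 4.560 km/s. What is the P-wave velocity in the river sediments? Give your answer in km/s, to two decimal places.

1.60 km/s

sin 6.1° = 0.1063; sin 17.6° = 0.3024.
V₁ = V₂·(sin θ₁/sin θ₂) = 4.560·(0.1063/0.3024) = 1.60 km/s.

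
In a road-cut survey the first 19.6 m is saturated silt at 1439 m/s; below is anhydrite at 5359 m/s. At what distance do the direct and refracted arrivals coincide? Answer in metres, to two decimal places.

θ_c = arcsin(1439/5359) = 15.58°, so cos θ_c = 0.9633 and tᵢ = 2h cos θ_c/V₁ = 0.0262 s.
At crossover x/V₁ = x/V₂ + tᵢ ⇒ x = tᵢ/(1/V₁ − 1/V₂) = 0.02624/(6.9493e-04 − 1.8660e-04) = 51.62 m.

51.62 m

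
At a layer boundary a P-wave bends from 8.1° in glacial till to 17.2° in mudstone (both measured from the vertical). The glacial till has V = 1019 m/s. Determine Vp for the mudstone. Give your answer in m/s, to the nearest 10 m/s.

sin 8.1° = 0.1409; sin 17.2° = 0.2957.
V₂ = V₁·(sin θ₂/sin θ₁) = 1019·(0.2957/0.1409) = 2138.57 m/s.

2140 m/s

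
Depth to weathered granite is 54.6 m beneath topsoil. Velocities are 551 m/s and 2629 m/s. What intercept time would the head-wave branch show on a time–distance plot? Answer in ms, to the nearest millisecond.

194 ms

tᵢ = 2h·√(V₂²−V₁²)/(V₁V₂).
√(V₂²−V₁²) = √(2629²−551²) = 2570.6 m/s.
tᵢ = 2·54.6·2570.6/(551·2629) = 0.19378 s.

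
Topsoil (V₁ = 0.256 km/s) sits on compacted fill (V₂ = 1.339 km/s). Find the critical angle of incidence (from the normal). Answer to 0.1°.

11.0°

At critical incidence the refracted ray runs along the interface (θ₂ = 90°), so sin θ_c = V₁/V₂.
θ_c = arcsin(0.256/1.339) = arcsin 0.1912 = 11.02°.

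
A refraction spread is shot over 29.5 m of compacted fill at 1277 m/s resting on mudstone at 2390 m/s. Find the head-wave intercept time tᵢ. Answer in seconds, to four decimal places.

0.0391 s

θ_c = arcsin(V₁/V₂) = arcsin(1277/2390) = 32.30°; cos θ_c = 0.8453.
tᵢ = 2h·cos θ_c / V₁ = 2·29.5·0.8453 / 1277 = 0.03905 s.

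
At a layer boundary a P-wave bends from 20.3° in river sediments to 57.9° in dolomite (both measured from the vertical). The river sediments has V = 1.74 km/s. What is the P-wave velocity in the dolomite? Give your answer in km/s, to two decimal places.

4.25 km/s

sin 20.3° = 0.3469; sin 57.9° = 0.8471.
V₂ = V₁·(sin θ₂/sin θ₁) = 1.74·(0.8471/0.3469) = 4.25 km/s.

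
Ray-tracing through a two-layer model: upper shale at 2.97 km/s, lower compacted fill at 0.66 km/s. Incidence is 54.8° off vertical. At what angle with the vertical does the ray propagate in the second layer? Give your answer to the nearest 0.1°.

sin θ₁/V₁ = sin θ₂/V₂ ⇒ sin θ₂ = 0.66·sin 54.8°/2.97 = 0.66·0.8171/2.97 = 0.1816.
θ₂ = arcsin 0.1816 = 10.46° from the normal.

10.5°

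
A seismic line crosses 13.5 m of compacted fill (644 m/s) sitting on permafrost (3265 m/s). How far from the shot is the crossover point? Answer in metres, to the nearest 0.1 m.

33.0 m

θ_c = arcsin(644/3265) = 11.38°, so cos θ_c = 0.9804 and tᵢ = 2h cos θ_c/V₁ = 0.0411 s.
At crossover x/V₁ = x/V₂ + tᵢ ⇒ x = tᵢ/(1/V₁ − 1/V₂) = 0.04110/(1.5528e-03 − 3.0628e-04) = 32.97 m.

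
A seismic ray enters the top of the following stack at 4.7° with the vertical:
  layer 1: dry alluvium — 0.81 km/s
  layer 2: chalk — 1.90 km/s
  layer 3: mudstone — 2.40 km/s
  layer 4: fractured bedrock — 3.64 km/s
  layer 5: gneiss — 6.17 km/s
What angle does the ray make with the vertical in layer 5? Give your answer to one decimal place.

Ray parameter p = sin 4.7° / 0.81 = 1.0116e-01 s/km.
sin θ_5 = p·V_5 = 1.0116e-01 × 6.17 = 0.6241.
θ_5 = 38.62° from the vertical.

38.6°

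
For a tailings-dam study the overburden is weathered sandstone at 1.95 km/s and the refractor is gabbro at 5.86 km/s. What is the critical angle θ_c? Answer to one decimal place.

19.4°

Critical incidence: sin θ_c = V₁/V₂ = 1.95/5.86 = 0.3328.
θ_c = arcsin 0.3328 = 19.44°.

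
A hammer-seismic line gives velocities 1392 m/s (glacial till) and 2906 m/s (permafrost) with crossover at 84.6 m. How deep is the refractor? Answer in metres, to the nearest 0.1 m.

25.1 m

h = (x_cross/2)·√((V₂−V₁)/(V₂+V₁)).
(V₂−V₁)/(V₂+V₁) = (2906−1392)/(2906+1392) = 0.3523; √ = 0.5935.
h = (84.6/2)·0.5935 = 25.11 m.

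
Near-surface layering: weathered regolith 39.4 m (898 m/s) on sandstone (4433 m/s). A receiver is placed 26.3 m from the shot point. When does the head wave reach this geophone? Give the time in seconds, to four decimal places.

0.0919 s

t = x/V₂ + 2h·√(V₂²−V₁²)/(V₁V₂).
√(V₂²−V₁²) = √(4433²−898²) = 4341.1 m/s; delay term = 2·39.4·4341.1/(898·4433) = 0.08593 s.
t = 26.3/4433 + 0.08593 = 0.09186 s.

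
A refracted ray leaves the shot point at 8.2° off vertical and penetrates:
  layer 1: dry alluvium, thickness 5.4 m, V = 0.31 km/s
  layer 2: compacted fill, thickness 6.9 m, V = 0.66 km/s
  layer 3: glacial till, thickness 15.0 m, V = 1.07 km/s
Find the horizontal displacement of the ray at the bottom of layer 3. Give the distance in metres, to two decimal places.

11.46 m

Apply Snell's law at each interface; in layer i the horizontal offset is hᵢ·tan θᵢ.
Layer 1: θ = 8.20°; offset = 5.4·tan 8.20° = 0.7782 m.
Layer 2: sin θ = 0.66·sin 8.2°/0.31 = 0.3037, θ = 17.68°; offset = 6.9·tan 17.68° = 2.1991 m.
Layer 3: sin θ = 1.07·sin 8.2°/0.31 = 0.4923, θ = 29.49°; offset = 15.0·tan 29.49° = 8.4838 m.
Σ offsets = 11.4610 m.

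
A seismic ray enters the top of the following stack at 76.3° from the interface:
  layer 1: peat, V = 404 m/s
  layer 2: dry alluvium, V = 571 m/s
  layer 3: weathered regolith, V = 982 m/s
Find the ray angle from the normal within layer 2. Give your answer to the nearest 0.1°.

19.6°

From the normal: θ₁ = 90° − 76.3° = 13.7°.
Ray parameter p = sin 13.7° / 404 = 5.8623e-04 s/m.
sin θ_2 = p·V_2 = 5.8623e-04 × 571 = 0.3347.
θ_2 = 19.56° from the vertical.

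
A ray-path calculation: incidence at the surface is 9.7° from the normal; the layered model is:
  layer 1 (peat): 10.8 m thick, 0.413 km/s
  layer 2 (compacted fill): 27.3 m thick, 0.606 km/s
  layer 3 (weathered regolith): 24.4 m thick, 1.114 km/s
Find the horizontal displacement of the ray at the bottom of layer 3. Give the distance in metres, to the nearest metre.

21 m

p = sin θ₁/V₁ = sin 9.7°/0.413 = 4.0796e-01 s/km is conserved through the stack.
Layer 1: θ = 9.70°; offset = 10.8·tan 9.70° = 1.846 m.
Layer 2: sin θ = p·0.606 = 0.2472 → θ = 14.31°; offset = 27.3·tan 14.31° = 6.966 m.
Layer 3: sin θ = p·1.114 = 0.4545 → θ = 27.03°; offset = 24.4·tan 27.03° = 12.449 m.
Σ offsets = 21.261 m.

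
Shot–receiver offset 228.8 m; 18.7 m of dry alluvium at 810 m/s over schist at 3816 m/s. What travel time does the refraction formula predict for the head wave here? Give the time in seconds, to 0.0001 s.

0.1051 s

t = x/V₂ + 2h·√(V₂²−V₁²)/(V₁V₂).
√(V₂²−V₁²) = √(3816²−810²) = 3729.0 m/s; delay term = 2·18.7·3729.0/(810·3816) = 0.04512 s.
t = 228.8/3816 + 0.04512 = 0.10508 s.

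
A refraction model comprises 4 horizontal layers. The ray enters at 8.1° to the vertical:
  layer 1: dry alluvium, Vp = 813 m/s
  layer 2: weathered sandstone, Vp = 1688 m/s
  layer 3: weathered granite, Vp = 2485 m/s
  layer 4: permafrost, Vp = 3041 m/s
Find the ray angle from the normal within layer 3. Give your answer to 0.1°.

Ray parameter p = sin 8.1° / 813 = 1.7331e-04 s/m.
sin θ_3 = p·V_3 = 1.7331e-04 × 2485 = 0.4307.
θ_3 = 25.51° from the vertical.

25.5°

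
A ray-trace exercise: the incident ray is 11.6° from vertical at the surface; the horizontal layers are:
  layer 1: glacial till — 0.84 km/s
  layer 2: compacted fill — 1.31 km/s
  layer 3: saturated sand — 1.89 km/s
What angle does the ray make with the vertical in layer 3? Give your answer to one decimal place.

Ray parameter p = sin 11.6° / 0.84 = 2.3938e-01 s/km.
sin θ_3 = p·V_3 = 2.3938e-01 × 1.89 = 0.4524.
θ_3 = arcsin 0.4524 = 26.90°.

26.9°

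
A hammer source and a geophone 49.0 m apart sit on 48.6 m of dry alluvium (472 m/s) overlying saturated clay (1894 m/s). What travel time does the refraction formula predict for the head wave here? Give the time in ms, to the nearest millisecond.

225 ms

θ_c = arcsin(V₁/V₂) = arcsin(472/1894) = 14.43°, cos θ_c = 0.9684.
Intercept time tᵢ = 2h cos θ_c / V₁ = 2·48.6·0.9684/472 = 0.19944 s.
t = x/V₂ + tᵢ = 49.0/1894 + 0.19944 = 0.22531 s.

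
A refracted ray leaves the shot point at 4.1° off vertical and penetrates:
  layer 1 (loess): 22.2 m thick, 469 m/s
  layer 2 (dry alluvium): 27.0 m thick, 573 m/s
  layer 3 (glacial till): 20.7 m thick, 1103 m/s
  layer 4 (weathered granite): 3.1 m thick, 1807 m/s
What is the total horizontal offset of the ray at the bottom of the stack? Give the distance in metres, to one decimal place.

8.4 m

Apply Snell's law at each interface; in layer i the horizontal offset is hᵢ·tan θᵢ.
Layer 1: θ = 4.10°; offset = 22.2·tan 4.10° = 1.591 m.
Layer 2: sin θ = 573·sin 4.1°/469 = 0.0874, θ = 5.01°; offset = 27.0·tan 5.01° = 2.368 m.
Layer 3: sin θ = 1103·sin 4.1°/469 = 0.1681, θ = 9.68°; offset = 20.7·tan 9.68° = 3.531 m.
Layer 4: sin θ = 1807·sin 4.1°/469 = 0.2755, θ = 15.99°; offset = 3.1·tan 15.99° = 0.888 m.
Σ offsets = 8.378 m.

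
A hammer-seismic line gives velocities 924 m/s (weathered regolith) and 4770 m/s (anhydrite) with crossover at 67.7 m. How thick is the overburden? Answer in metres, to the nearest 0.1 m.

h = (x_cross/2)·√((V₂−V₁)/(V₂+V₁)).
(V₂−V₁)/(V₂+V₁) = (4770−924)/(4770+924) = 0.6754; √ = 0.8219.
h = (67.7/2)·0.8219 = 27.82 m.

27.8 m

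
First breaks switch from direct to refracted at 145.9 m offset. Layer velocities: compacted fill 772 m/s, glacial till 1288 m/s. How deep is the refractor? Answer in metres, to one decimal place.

x_cross = 2h·√((V₂+V₁)/(V₂−V₁)) → h = x_cross / (2·√((V₂+V₁)/(V₂−V₁))).
√((V₂+V₁)/(V₂−V₁)) = √((1288+772)/(1288−772)) = 1.9981.
h = 145.9 / (2·1.9981) = 36.51 m.

36.5 m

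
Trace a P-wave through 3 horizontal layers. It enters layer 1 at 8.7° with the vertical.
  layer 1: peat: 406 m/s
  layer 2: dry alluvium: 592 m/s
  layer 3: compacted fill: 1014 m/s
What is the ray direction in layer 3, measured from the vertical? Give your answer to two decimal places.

Ray parameter p = sin 8.7° / 406 = 3.7256e-04 s/m.
sin θ_3 = p·V_3 = 3.7256e-04 × 1014 = 0.3778.
θ_3 = 22.20° from the vertical.

22.20°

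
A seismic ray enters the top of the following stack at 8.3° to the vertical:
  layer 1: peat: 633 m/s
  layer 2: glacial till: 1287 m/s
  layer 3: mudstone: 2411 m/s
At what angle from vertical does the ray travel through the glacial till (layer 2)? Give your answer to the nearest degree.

Snell's law across each interface conserves sin θ / V, so sin θ_2 = V_2·sin θ₁/V₁.
sin θ_2 = 1287 × sin 8.3° / 633 = 0.2935.
θ_2 = 17.07° from the vertical.

17°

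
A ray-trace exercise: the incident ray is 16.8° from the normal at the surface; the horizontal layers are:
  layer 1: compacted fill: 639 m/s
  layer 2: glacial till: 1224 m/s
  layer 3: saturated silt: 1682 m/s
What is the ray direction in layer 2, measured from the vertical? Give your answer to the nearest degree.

Snell's law across each interface conserves sin θ / V, so sin θ_2 = V_2·sin θ₁/V₁.
sin θ_2 = 1224 × sin 16.8° / 639 = 0.5536.
θ_2 = 33.62° from the vertical.

34°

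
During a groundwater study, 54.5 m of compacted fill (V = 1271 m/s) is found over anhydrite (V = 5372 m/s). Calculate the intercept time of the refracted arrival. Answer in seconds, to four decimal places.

0.0833 s

tᵢ = 2h·√(V₂²−V₁²)/(V₁V₂).
√(V₂²−V₁²) = √(5372²−1271²) = 5219.5 m/s.
tᵢ = 2·54.5·5219.5/(1271·5372) = 0.08332 s.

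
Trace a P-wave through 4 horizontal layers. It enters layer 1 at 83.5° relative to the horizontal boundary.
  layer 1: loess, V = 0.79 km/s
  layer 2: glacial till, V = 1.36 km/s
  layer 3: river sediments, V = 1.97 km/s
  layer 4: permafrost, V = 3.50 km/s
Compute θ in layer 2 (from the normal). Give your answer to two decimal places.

11.24°

From the normal: θ₁ = 90° − 83.5° = 6.5°.
Ray parameter p = sin 6.5° / 0.79 = 1.4330e-01 s/km.
sin θ_2 = p·V_2 = 1.4330e-01 × 1.36 = 0.1949.
θ_2 = arcsin 0.1949 = 11.24°.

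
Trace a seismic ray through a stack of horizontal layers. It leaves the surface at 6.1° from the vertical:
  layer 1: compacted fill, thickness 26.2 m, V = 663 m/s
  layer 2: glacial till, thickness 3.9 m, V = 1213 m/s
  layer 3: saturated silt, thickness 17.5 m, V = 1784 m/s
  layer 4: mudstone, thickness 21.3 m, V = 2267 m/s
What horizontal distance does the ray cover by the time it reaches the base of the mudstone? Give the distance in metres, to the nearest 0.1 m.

Apply Snell's law at each interface; in layer i the horizontal offset is hᵢ·tan θᵢ.
Layer 1: θ = 6.10°; offset = 26.2·tan 6.10° = 2.800 m.
Layer 2: sin θ = 1213·sin 6.1°/663 = 0.1944, θ = 11.21°; offset = 3.9·tan 11.21° = 0.773 m.
Layer 3: sin θ = 1784·sin 6.1°/663 = 0.2859, θ = 16.61°; offset = 17.5·tan 16.61° = 5.222 m.
Layer 4: sin θ = 2267·sin 6.1°/663 = 0.3633, θ = 21.31°; offset = 21.3·tan 21.31° = 8.307 m.
Summing the layer offsets gives 17.102 m.

17.1 m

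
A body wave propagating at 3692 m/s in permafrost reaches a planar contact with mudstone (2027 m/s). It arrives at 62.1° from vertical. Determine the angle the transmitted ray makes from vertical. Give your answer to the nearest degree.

sin θ₁/V₁ = sin θ₂/V₂ ⇒ sin θ₂ = 2027·sin 62.1°/3692 = 2027·0.8838/3692 = 0.4852.
θ₂ = arcsin 0.4852 = 29.03° from the normal.

29°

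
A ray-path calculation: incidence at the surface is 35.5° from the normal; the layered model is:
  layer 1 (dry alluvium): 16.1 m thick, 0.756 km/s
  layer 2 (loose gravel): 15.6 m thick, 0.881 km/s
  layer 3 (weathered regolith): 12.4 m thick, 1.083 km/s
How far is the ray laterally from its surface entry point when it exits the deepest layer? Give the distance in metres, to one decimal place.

p = sin θ₁/V₁ = sin 35.5°/0.756 = 7.6813e-01 s/km is conserved through the stack.
Layer 1: θ = 35.50°; offset = 16.1·tan 35.50° = 11.484 m.
Layer 2: sin θ = p·0.881 = 0.6767 → θ = 42.59°; offset = 15.6·tan 42.59° = 14.339 m.
Layer 3: sin θ = p·1.083 = 0.8319 → θ = 56.29°; offset = 12.4·tan 56.29° = 18.588 m.
Summing the layer offsets gives 44.410 m.

44.4 m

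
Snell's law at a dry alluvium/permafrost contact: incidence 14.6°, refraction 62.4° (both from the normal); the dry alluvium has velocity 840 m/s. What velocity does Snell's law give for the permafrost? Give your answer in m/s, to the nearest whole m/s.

sin 14.6° = 0.2521; sin 62.4° = 0.8862.
V₂ = V₁·(sin θ₂/sin θ₁) = 840·(0.8862/0.2521) = 2953.20 m/s.

2953 m/s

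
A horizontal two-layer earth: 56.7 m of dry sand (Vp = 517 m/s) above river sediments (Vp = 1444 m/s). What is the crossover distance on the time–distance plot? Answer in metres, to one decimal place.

164.9 m

x_cross = 2h·√((V₂+V₁)/(V₂−V₁)).
(V₂+V₁)/(V₂−V₁) = (1444+517)/(1444−517) = 2.1154; √ = 1.4545.
x_cross = 2·56.7·1.4545 = 164.93 m.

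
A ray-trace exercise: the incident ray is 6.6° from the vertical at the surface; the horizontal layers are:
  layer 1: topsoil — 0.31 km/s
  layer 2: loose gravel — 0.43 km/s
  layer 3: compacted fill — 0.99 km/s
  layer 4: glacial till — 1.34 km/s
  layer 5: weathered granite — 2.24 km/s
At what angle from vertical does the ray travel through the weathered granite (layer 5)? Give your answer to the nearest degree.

56°

Ray parameter p = sin 6.6° / 0.31 = 3.7077e-01 s/km.
sin θ_5 = p·V_5 = 3.7077e-01 × 2.24 = 0.8305.
θ_5 = arcsin 0.8305 = 56.15°.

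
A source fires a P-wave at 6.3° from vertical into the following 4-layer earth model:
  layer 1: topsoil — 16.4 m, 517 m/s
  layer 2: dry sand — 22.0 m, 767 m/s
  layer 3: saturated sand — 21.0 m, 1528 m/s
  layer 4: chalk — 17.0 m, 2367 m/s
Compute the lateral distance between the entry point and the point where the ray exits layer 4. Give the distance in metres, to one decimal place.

22.5 m

Apply Snell's law at each interface; in layer i the horizontal offset is hᵢ·tan θᵢ.
Layer 1: θ = 6.30°; offset = 16.4·tan 6.30° = 1.811 m.
Layer 2: sin θ = 767·sin 6.3°/517 = 0.1628, θ = 9.37°; offset = 22.0·tan 9.37° = 3.630 m.
Layer 3: sin θ = 1528·sin 6.3°/517 = 0.3243, θ = 18.92°; offset = 21.0·tan 18.92° = 7.200 m.
Layer 4: sin θ = 2367·sin 6.3°/517 = 0.5024, θ = 30.16°; offset = 17.0·tan 30.16° = 9.878 m.
Summing the layer offsets gives 22.518 m.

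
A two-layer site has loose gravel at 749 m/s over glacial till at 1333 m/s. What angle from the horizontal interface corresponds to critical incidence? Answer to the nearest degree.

Critical incidence: sin θ_c = V₁/V₂ = 749/1333 = 0.5619.
θ_c = arcsin 0.5619 = 34.19°.
Measured from the interface: 90° − 34.19° = 55.81°.

56°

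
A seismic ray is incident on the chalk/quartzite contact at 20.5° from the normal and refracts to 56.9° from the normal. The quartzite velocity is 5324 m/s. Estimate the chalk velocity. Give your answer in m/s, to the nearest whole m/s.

2226 m/s

Snell's law: sin 20.5°/V₁ = sin 56.9°/V₂.
V₁ = V₂·sin 20.5°/sin 56.9° = 5324 × 0.4180 = 2225.69 m/s.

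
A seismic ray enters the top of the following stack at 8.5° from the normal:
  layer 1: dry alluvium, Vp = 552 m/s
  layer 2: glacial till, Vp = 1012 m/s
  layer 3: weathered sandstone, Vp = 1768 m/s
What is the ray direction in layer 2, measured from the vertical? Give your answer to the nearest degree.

16°

Snell's law across each interface conserves sin θ / V, so sin θ_2 = V_2·sin θ₁/V₁.
sin θ_2 = 1012 × sin 8.5° / 552 = 0.2710.
θ_2 = arcsin 0.2710 = 15.72°.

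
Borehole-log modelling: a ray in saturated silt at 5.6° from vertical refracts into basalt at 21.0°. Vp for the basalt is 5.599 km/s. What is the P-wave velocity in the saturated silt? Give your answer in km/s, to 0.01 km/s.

1.52 km/s

sin 5.6° = 0.0976; sin 21.0° = 0.3584.
V₁ = V₂·(sin θ₁/sin θ₂) = 5.599·(0.0976/0.3584) = 1.52 km/s.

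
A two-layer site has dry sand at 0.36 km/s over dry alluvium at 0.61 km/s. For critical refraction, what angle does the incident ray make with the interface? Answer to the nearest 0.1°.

Critical incidence: sin θ_c = V₁/V₂ = 0.36/0.61 = 0.5902.
θ_c = arcsin 0.5902 = 36.17°.
Measured from the interface: 90° − 36.17° = 53.83°.

53.8°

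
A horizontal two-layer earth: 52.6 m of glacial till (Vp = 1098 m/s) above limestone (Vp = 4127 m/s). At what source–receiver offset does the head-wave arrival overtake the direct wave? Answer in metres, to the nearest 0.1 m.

138.2 m

x_cross = 2h·√((V₂+V₁)/(V₂−V₁)).
(V₂+V₁)/(V₂−V₁) = (4127+1098)/(4127−1098) = 1.7250; √ = 1.3134.
x_cross = 2·52.6·1.3134 = 138.17 m.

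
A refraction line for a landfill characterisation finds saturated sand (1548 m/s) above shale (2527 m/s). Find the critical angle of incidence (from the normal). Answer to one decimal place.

37.8°

Critical incidence: sin θ_c = V₁/V₂ = 1548/2527 = 0.6126.
θ_c = arcsin 0.6126 = 37.78°.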